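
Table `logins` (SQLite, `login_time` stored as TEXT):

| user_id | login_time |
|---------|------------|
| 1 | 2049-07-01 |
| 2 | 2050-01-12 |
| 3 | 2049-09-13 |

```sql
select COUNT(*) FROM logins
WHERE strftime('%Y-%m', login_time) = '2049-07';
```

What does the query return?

Rows with year-month 2049-07: 2049-07-01 → 1.

1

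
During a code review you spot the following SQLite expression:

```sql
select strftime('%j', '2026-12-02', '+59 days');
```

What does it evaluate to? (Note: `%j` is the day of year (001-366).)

First apply '+59 days': 2026-12-02 → 2027-01-30.
Day-of-year for 2027-01-30: days since 2027-01-01 inclusive = 30, zero-padded to 030.

030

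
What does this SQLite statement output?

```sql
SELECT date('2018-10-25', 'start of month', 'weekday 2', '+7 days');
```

2018-10-09

`start of month` rewinds 2018-10-25 to 2018-10-01.
`weekday 2` advances to the next Tuesday; 2018-10-01 is a Monday, so it moves forward to 2018-10-02.
Advancing 7 more days within October lands on 2018-10-09.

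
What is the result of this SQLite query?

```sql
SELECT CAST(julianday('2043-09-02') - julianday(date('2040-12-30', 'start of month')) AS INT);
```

1005

`start of month` rewinds 2040-12-30 to 2040-12-01.
30 days remain in December 2040 after the 1st (31 − 1).
Full months from January 2041 through August 2043 contribute their day counts.
Then 2 days into September 2043.
Total: 30 + 31 + 28 + 31 + 30 + 31 + 30 + 31 + 31 + 30 + 31 + 30 + 31 + 31 + 28 + 31 + 30 + 31 + 30 + 31 + 31 + 30 + 31 + 30 + 31 + 31 + 28 + 31 + 30 + 31 + 30 + 31 + 31 + 2 = 1005.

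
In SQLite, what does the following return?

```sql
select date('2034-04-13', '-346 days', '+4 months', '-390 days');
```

2032-08-08

Applying '-346 days' to 2034-04-13: counting 346 days back gives 2033-05-02.
Adding +4 months to 2033-05-02 gives 2033-09-02.
Applying '-390 days' to 2033-09-02: counting 390 days back gives 2032-08-08.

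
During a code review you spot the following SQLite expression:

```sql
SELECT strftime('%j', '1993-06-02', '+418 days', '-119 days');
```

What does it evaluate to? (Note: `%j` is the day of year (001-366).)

First apply '+418 days', '-119 days': 1993-06-02 → 1994-03-28.
Day-of-year for 1994-03-28: days since 1994-01-01 inclusive = 87, zero-padded to 087.

087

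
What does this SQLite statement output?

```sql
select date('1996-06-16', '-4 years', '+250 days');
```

Adding -4 years to 1996-06-16 gives 1992-06-16.
Applying '+250 days' to 1992-06-16: counting 250 days forward gives 1993-02-21.

1993-02-21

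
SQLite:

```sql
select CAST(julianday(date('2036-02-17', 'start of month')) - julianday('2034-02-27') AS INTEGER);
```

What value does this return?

704

`start of month` rewinds 2036-02-17 to 2036-02-01.
1 day remains in February 2034 after the 27th (28 − 27).
Full months from March 2034 through January 2036 contribute their day counts.
Then 1 day into February 2036.
Total: 1 + 31 + 30 + 31 + 30 + 31 + 31 + 30 + 31 + 30 + 31 + 31 + 28 + 31 + 30 + 31 + 30 + 31 + 31 + 30 + 31 + 30 + 31 + 31 + 1 = 704.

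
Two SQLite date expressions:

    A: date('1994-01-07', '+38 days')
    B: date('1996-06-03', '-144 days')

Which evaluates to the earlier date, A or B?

A

A = 1994-02-14.
B = 1996-01-11.
A is earlier.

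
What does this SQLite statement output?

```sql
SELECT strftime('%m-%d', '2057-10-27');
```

`%m-%d` extracts the month-day: 10-27.

10-27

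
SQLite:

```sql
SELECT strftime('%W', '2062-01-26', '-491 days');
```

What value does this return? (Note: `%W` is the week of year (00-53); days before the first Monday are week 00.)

38

First apply '-491 days': 2062-01-26 → 2060-09-22.
2060-09-22 is a Wednesday. SQLite's %W counts Mondays since the year started; the result is 38.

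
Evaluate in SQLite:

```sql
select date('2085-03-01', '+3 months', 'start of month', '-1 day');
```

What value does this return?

Adding +3 months to 2085-03-01 gives 2085-06-01.
`start of month` rewinds 2085-06-01 to 2085-06-01.
Going back 1 day from 2085-06-01 reaches 2085-05-31 (last day of May, 31 days).

2085-05-31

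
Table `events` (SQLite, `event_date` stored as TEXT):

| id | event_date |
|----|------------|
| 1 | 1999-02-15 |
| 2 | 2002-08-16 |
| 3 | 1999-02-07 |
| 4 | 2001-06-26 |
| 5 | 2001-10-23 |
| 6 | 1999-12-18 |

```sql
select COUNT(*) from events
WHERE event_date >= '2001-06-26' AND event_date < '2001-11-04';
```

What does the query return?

2

Rows in [2001-06-26, 2001-11-04): 2001-06-26, 2001-10-23 → 2 rows.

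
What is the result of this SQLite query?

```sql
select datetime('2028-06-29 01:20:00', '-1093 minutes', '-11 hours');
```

1093 minutes = 18h 13m; -1093 minutes from 2028-06-29 01:20:00 is 2028-06-28 07:07:00 (crosses midnight).
-11 hours from 2028-06-28 07:07:00 is 2028-06-27 20:07:00 (crosses midnight).

2028-06-27 20:07:00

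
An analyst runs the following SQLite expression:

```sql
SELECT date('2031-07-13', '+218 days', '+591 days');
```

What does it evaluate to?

Applying '+218 days' to 2031-07-13: counting 218 days forward gives 2032-02-16.
Applying '+591 days' to 2032-02-16: counting 591 days forward gives 2033-09-29.

2033-09-29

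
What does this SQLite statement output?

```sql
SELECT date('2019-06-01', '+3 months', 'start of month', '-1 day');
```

Adding +3 months to 2019-06-01 gives 2019-09-01.
`start of month` rewinds 2019-09-01 to 2019-09-01.
Going back 1 day from 2019-09-01 reaches 2019-08-31 (last day of August, 31 days).

2019-08-31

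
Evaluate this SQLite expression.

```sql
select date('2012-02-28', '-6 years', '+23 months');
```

Adding -6 years to 2012-02-28 gives 2006-02-28.
Adding +23 months to 2006-02-28 gives 2008-01-28.

2008-01-28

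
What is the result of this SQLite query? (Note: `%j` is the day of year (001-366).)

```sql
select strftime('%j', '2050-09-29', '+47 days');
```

First apply '+47 days': 2050-09-29 → 2050-11-15.
Day-of-year for 2050-11-15: days since 2050-01-01 inclusive = 319, zero-padded to 319.

319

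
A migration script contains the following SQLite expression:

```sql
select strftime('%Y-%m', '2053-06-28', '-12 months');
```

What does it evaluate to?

First apply '-12 months': 2053-06-28 → 2052-06-28.
`%Y-%m` extracts the year-month: 2052-06.

2052-06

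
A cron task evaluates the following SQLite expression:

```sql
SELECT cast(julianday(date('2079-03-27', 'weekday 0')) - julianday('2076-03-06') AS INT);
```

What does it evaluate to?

`weekday 0` advances to the next Sunday; 2079-03-27 is a Monday, so it moves forward to 2079-04-02.
25 days remain in March 2076 after the 6th (31 − 6).
Full months from April 2076 through March 2079 contribute their day counts.
Then 2 days into April 2079.
Total: 25 + 30 + 31 + 30 + 31 + 31 + 30 + 31 + 30 + 31 + 31 + 28 + 31 + 30 + 31 + 30 + 31 + 31 + 30 + 31 + 30 + 31 + 31 + 28 + 31 + 30 + 31 + 30 + 31 + 31 + 30 + 31 + 30 + 31 + 31 + 28 + 31 + 2 = 1122.

1122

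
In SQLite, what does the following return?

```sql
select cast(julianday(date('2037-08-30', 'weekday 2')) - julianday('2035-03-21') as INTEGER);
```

`weekday 2` advances to the next Tuesday; 2037-08-30 is a Sunday, so it moves forward to 2037-09-01.
10 days remain in March 2035 after the 21st (31 − 21).
Full months from April 2035 through August 2037 contribute their day counts.
Then 1 day into September 2037.
Total: 10 + 30 + 31 + 30 + 31 + 31 + 30 + 31 + 30 + 31 + 31 + 29 + 31 + 30 + 31 + 30 + 31 + 31 + 30 + 31 + 30 + 31 + 31 + 28 + 31 + 30 + 31 + 30 + 31 + 31 + 1 = 895.

895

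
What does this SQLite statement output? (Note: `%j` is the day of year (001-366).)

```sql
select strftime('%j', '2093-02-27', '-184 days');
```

240

First apply '-184 days': 2093-02-27 → 2092-08-27.
Day-of-year for 2092-08-27: days since 2092-01-01 inclusive = 240, zero-padded to 240.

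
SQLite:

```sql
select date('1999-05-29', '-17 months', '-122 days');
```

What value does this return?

1997-08-29

Adding -17 months to 1999-05-29 gives 1997-12-29.
Applying '-122 days' to 1997-12-29: counting 122 days back gives 1997-08-29.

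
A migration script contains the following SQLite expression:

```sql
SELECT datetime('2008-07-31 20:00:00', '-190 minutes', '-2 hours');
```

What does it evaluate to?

190 minutes = 3h 10m; -190 minutes from 2008-07-31 20:00:00 is 2008-07-31 16:50:00.
-2 hours from 2008-07-31 16:50:00 is 2008-07-31 14:50:00.

2008-07-31 14:50:00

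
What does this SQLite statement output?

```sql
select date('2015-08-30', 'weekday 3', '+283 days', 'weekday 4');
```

2016-06-16

`weekday 3` advances to the next Wednesday; 2015-08-30 is a Sunday, so it moves forward to 2015-09-02.
Applying '+283 days' to 2015-09-02: counting 283 days forward gives 2016-06-11.
`weekday 4` advances to the next Thursday; 2016-06-11 is a Saturday, so it moves forward to 2016-06-16.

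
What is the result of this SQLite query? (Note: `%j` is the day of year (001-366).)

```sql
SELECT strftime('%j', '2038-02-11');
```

042

Day-of-year for 2038-02-11: days since 2038-01-01 inclusive = 42, zero-padded to 042.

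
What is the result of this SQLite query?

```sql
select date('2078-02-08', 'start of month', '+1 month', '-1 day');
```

`start of month` rewinds 2078-02-08 to 2078-02-01.
Adding +1 month to 2078-02-01 gives 2078-03-01.
Going back 1 day from 2078-03-01 reaches 2078-02-28 (last day of February, 28 days).

2078-02-28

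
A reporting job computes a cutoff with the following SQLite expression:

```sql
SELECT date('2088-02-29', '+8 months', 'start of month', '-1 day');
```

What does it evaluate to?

2088-09-30

Adding +8 months to 2088-02-29 gives 2088-10-29.
`start of month` rewinds 2088-10-29 to 2088-10-01.
Going back 1 day from 2088-10-01 reaches 2088-09-30 (last day of September, 30 days).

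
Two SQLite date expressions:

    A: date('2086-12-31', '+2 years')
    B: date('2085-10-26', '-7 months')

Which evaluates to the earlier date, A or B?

B

A = 2088-12-31.
B = 2085-03-26.
B is earlier.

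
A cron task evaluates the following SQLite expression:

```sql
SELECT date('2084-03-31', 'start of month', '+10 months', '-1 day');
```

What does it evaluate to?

`start of month` rewinds 2084-03-31 to 2084-03-01.
Adding +10 months to 2084-03-01 gives 2085-01-01.
Going back 1 day from 2085-01-01 reaches 2084-12-31 (last day of December, 31 days).

2084-12-31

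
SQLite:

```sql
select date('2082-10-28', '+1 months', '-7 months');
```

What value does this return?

Adding +1 month to 2082-10-28 gives 2082-11-28.
Adding -7 months to 2082-11-28 gives 2082-04-28.

2082-04-28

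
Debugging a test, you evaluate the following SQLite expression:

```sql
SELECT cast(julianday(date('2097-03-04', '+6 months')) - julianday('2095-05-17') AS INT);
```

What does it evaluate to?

Adding +6 months to 2097-03-04 gives 2097-09-04.
14 days remain in May 2095 after the 17th (31 − 17).
Full months from June 2095 through August 2097 contribute their day counts.
Then 4 days into September 2097.
Total: 14 + 30 + 31 + 31 + 30 + 31 + 30 + 31 + 31 + 29 + 31 + 30 + 31 + 30 + 31 + 31 + 30 + 31 + 30 + 31 + 31 + 28 + 31 + 30 + 31 + 30 + 31 + 31 + 4 = 841.

841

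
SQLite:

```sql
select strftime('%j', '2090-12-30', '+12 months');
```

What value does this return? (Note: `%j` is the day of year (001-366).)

First apply '+12 months': 2090-12-30 → 2091-12-30.
Day-of-year for 2091-12-30: days since 2091-01-01 inclusive = 364, zero-padded to 364.

364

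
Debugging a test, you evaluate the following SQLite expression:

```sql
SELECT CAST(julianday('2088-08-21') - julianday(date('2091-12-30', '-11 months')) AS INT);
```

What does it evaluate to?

Adding -11 months to 2091-12-30 gives 2091-01-30.
10 days remain in August 2088 after the 21st (31 − 21).
Full months from September 2088 through December 2090 contribute their day counts.
Then 30 days into January 2091.
Total: 10 + 30 + 31 + 30 + 31 + 31 + 28 + 31 + 30 + 31 + 30 + 31 + 31 + 30 + 31 + 30 + 31 + 31 + 28 + 31 + 30 + 31 + 30 + 31 + 31 + 30 + 31 + 30 + 31 + 30 = 892.
The subtraction is earlier − later, so the result is −892 → -892.

-892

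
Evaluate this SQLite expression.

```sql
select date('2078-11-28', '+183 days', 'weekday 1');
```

2079-06-05

Applying '+183 days' to 2078-11-28: counting 183 days forward gives 2079-05-30.
`weekday 1` advances to the next Monday; 2079-05-30 is a Tuesday, so it moves forward to 2079-06-05.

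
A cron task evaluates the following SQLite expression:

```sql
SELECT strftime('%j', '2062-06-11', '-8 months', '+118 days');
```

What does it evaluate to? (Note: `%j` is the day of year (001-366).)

First apply '-8 months', '+118 days': 2062-06-11 → 2062-02-06.
Day-of-year for 2062-02-06: days since 2062-01-01 inclusive = 37, zero-padded to 037.

037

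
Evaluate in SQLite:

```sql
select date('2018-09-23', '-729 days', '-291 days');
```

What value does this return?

2015-12-08

Applying '-729 days' to 2018-09-23: counting 729 days back gives 2016-09-24.
Applying '-291 days' to 2016-09-24: counting 291 days back gives 2015-12-08.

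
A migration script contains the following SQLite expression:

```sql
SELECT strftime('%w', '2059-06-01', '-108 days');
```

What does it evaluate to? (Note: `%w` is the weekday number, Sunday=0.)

First apply '-108 days': 2059-06-01 → 2059-02-13.
2059-02-13 is a Thursday; with Sunday=0 that is 4.

4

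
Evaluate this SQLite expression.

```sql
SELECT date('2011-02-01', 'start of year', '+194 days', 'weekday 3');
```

2011-07-20

`start of year` rewinds 2011-02-01 to 2011-01-01.
Applying '+194 days' to 2011-01-01: counting 194 days forward gives 2011-07-14.
`weekday 3` advances to the next Wednesday; 2011-07-14 is a Thursday, so it moves forward to 2011-07-20.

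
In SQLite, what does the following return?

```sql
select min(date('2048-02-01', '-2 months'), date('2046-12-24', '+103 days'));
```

date('2048-02-01', '-2 months') → 2047-12-01.
date('2046-12-24', '+103 days') → 2047-04-06.
Earlier of the two is 2047-04-06.

2047-04-06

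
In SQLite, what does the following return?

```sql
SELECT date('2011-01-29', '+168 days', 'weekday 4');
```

Applying '+168 days' to 2011-01-29: counting 168 days forward gives 2011-07-16.
`weekday 4` advances to the next Thursday; 2011-07-16 is a Saturday, so it moves forward to 2011-07-21.

2011-07-21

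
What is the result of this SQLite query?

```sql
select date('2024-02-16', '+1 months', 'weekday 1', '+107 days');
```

Adding +1 month to 2024-02-16 gives 2024-03-16.
`weekday 1` advances to the next Monday; 2024-03-16 is a Saturday, so it moves forward to 2024-03-18.
Applying '+107 days' to 2024-03-18: counting 107 days forward gives 2024-07-03.

2024-07-03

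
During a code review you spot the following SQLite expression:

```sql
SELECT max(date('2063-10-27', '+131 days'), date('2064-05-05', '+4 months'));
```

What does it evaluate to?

date('2063-10-27', '+131 days') → 2064-03-06.
date('2064-05-05', '+4 months') → 2064-09-05.
Later of the two is 2064-09-05.

2064-09-05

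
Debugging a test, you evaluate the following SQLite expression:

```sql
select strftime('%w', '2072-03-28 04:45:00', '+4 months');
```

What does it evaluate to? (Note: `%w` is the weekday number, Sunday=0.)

4

First apply '+4 months': 2072-03-28 04:45:00 → 2072-07-28 04:45:00.
2072-07-28 is a Thursday; with Sunday=0 that is 4.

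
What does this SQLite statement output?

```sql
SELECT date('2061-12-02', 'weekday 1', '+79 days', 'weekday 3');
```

2062-02-22

`weekday 1` advances to the next Monday; 2061-12-02 is a Friday, so it moves forward to 2061-12-05.
Applying '+79 days' to 2061-12-05: counting 79 days forward gives 2062-02-22.
`weekday 3` advances to the next Wednesday; 2062-02-22 is already a Wednesday, so it stays at 2062-02-22.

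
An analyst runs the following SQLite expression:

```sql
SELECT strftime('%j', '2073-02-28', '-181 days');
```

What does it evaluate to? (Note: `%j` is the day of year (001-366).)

244

First apply '-181 days': 2073-02-28 → 2072-08-31.
Day-of-year for 2072-08-31: days since 2072-01-01 inclusive = 244, zero-padded to 244.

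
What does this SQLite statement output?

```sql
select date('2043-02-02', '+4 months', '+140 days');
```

2043-10-20

Adding +4 months to 2043-02-02 gives 2043-06-02.
Applying '+140 days' to 2043-06-02: counting 140 days forward gives 2043-10-20.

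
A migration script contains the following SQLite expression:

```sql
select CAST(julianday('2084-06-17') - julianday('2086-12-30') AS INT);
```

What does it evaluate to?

13 days remain in June 2084 after the 17th (30 − 17).
Full months from July 2084 through November 2086 contribute their day counts.
Then 30 days into December 2086.
Total: 13 + 31 + 31 + 30 + 31 + 30 + 31 + 31 + 28 + 31 + 30 + 31 + 30 + 31 + 31 + 30 + 31 + 30 + 31 + 31 + 28 + 31 + 30 + 31 + 30 + 31 + 31 + 30 + 31 + 30 + 30 = 926.
The subtraction is earlier − later, so the result is −926 → -926.

-926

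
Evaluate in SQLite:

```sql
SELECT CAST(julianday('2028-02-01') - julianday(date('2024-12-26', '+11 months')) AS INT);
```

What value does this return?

797

Adding +11 months to 2024-12-26 gives 2025-11-26.
4 days remain in November 2025 after the 26th (30 − 26).
Full months from December 2025 through January 2028 contribute their day counts.
Then 1 day into February 2028.
Total: 4 + 31 + 31 + 28 + 31 + 30 + 31 + 30 + 31 + 31 + 30 + 31 + 30 + 31 + 31 + 28 + 31 + 30 + 31 + 30 + 31 + 31 + 30 + 31 + 30 + 31 + 31 + 1 = 797.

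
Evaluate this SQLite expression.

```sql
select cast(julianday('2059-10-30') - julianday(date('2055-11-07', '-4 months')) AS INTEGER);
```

Adding -4 months to 2055-11-07 gives 2055-07-07.
24 days remain in July 2055 after the 7th (31 − 7).
Full months from August 2055 through September 2059 contribute their day counts.
Then 30 days into October 2059.
Total: 24 + 31 + 30 + 31 + 30 + 31 + 31 + 29 + 31 + 30 + 31 + 30 + 31 + 31 + 30 + 31 + 30 + 31 + 31 + 28 + 31 + 30 + 31 + 30 + 31 + 31 + 30 + 31 + 30 + 31 + 31 + 28 + 31 + 30 + 31 + 30 + 31 + 31 + 30 + 31 + 30 + 31 + 31 + 28 + 31 + 30 + 31 + 30 + 31 + 31 + 30 + 30 = 1576.

1576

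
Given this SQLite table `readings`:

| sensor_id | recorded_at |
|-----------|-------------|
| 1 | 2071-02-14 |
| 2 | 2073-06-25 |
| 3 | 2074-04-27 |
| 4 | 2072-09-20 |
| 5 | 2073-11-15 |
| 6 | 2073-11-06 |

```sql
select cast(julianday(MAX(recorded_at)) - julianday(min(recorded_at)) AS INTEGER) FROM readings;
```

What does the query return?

MIN = 2071-02-14, MAX = 2074-04-27.
14 days remain in February 2071 after the 14th (28 − 14).
Full months from March 2071 through March 2074 contribute their day counts.
Then 27 days into April 2074.
Total: 14 + 31 + 30 + 31 + 30 + 31 + 31 + 30 + 31 + 30 + 31 + 31 + 29 + 31 + 30 + 31 + 30 + 31 + 31 + 30 + 31 + 30 + 31 + 31 + 28 + 31 + 30 + 31 + 30 + 31 + 31 + 30 + 31 + 30 + 31 + 31 + 28 + 31 + 27 = 1168.

1168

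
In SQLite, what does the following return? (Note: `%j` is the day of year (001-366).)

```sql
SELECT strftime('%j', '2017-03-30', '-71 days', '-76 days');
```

308

First apply '-71 days', '-76 days': 2017-03-30 → 2016-11-03.
Day-of-year for 2016-11-03: days since 2016-01-01 inclusive = 308, zero-padded to 308.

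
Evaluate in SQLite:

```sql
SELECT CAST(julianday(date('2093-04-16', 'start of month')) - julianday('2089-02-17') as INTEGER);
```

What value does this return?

`start of month` rewinds 2093-04-16 to 2093-04-01.
11 days remain in February 2089 after the 17th (28 − 17).
Full months from March 2089 through March 2093 contribute their day counts.
Then 1 day into April 2093.
Total: 11 + 31 + 30 + 31 + 30 + 31 + 31 + 30 + 31 + 30 + 31 + 31 + 28 + 31 + 30 + 31 + 30 + 31 + 31 + 30 + 31 + 30 + 31 + 31 + 28 + 31 + 30 + 31 + 30 + 31 + 31 + 30 + 31 + 30 + 31 + 31 + 29 + 31 + 30 + 31 + 30 + 31 + 31 + 30 + 31 + 30 + 31 + 31 + 28 + 31 + 1 = 1504.

1504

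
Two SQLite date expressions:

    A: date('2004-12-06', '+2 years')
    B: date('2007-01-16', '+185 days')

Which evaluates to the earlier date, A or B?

A

A = 2006-12-06.
B = 2007-07-20.
A is earlier.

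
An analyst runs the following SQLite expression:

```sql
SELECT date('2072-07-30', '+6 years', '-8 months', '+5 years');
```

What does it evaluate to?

2082-11-30

Adding +6 years to 2072-07-30 gives 2078-07-30.
Adding -8 months to 2078-07-30 gives 2077-11-30.
Adding +5 years to 2077-11-30 gives 2082-11-30.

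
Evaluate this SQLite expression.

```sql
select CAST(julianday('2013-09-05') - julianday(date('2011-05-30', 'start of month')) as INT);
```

`start of month` rewinds 2011-05-30 to 2011-05-01.
30 days remain in May 2011 after the 1st (31 − 1).
Full months from June 2011 through August 2013 contribute their day counts.
Then 5 days into September 2013.
Total: 30 + 30 + 31 + 31 + 30 + 31 + 30 + 31 + 31 + 29 + 31 + 30 + 31 + 30 + 31 + 31 + 30 + 31 + 30 + 31 + 31 + 28 + 31 + 30 + 31 + 30 + 31 + 31 + 5 = 858.

858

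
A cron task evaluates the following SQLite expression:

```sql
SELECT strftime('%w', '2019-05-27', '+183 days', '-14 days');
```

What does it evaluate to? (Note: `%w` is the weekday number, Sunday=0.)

First apply '+183 days', '-14 days': 2019-05-27 → 2019-11-12.
2019-11-12 is a Tuesday; with Sunday=0 that is 2.

2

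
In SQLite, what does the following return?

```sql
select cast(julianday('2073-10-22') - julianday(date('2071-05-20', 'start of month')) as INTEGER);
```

`start of month` rewinds 2071-05-20 to 2071-05-01.
30 days remain in May 2071 after the 1st (31 − 1).
Full months from June 2071 through September 2073 contribute their day counts.
Then 22 days into October 2073.
Total: 30 + 30 + 31 + 31 + 30 + 31 + 30 + 31 + 31 + 29 + 31 + 30 + 31 + 30 + 31 + 31 + 30 + 31 + 30 + 31 + 31 + 28 + 31 + 30 + 31 + 30 + 31 + 31 + 30 + 22 = 905.

905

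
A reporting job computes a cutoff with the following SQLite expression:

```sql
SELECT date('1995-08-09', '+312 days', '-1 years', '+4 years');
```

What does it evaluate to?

1999-06-16

Applying '+312 days' to 1995-08-09: counting 312 days forward gives 1996-06-16.
Adding -1 year to 1996-06-16 gives 1995-06-16.
Adding +4 years to 1995-06-16 gives 1999-06-16.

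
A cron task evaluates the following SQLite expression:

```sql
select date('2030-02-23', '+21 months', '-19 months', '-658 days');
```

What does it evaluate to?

2028-07-04

Adding +21 months to 2030-02-23 gives 2031-11-23.
Adding -19 months to 2031-11-23 gives 2030-04-23.
Applying '-658 days' to 2030-04-23: counting 658 days back gives 2028-07-04.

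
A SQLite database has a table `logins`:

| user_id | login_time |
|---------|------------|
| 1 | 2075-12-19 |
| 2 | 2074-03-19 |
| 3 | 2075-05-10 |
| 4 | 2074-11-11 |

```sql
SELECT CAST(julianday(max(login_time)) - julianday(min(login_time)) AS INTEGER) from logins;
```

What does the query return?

MIN = 2074-03-19, MAX = 2075-12-19.
12 days remain in March 2074 after the 19th (31 − 19).
Full months from April 2074 through November 2075 contribute their day counts.
Then 19 days into December 2075.
Total: 12 + 30 + 31 + 30 + 31 + 31 + 30 + 31 + 30 + 31 + 31 + 28 + 31 + 30 + 31 + 30 + 31 + 31 + 30 + 31 + 30 + 19 = 640.

640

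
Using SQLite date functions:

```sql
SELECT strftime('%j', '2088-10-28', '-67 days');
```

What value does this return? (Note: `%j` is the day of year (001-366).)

235

First apply '-67 days': 2088-10-28 → 2088-08-22.
Day-of-year for 2088-08-22: days since 2088-01-01 inclusive = 235, zero-padded to 235.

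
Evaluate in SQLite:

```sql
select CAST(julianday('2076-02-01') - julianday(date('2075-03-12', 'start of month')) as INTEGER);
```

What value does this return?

`start of month` rewinds 2075-03-12 to 2075-03-01.
30 days remain in March 2075 after the 1st (31 − 1).
Full months from April 2075 through January 2076 contribute their day counts.
Then 1 day into February 2076.
Total: 30 + 30 + 31 + 30 + 31 + 31 + 30 + 31 + 30 + 31 + 31 + 1 = 337.

337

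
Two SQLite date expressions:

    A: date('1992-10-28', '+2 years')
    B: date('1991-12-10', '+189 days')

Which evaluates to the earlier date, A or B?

A = 1994-10-28.
B = 1992-06-16.
B is earlier.

B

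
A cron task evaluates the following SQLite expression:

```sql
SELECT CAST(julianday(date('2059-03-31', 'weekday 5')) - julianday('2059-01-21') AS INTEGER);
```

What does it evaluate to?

`weekday 5` advances to the next Friday; 2059-03-31 is a Monday, so it moves forward to 2059-04-04.
10 days remain in January 2059 after the 21st (31 − 21).
February 2059: 28 days.
March 2059: 31 days.
Then 4 days into April 2059.
Total: 10 + 28 + 31 + 4 = 73.

73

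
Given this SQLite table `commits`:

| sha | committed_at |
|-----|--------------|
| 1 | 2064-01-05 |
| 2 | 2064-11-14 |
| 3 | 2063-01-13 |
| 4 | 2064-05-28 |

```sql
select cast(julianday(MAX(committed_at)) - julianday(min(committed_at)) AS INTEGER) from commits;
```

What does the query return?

MIN = 2063-01-13, MAX = 2064-11-14.
18 days remain in January 2063 after the 13th (31 − 13).
Full months from February 2063 through October 2064 contribute their day counts.
Then 14 days into November 2064.
Total: 18 + 28 + 31 + 30 + 31 + 30 + 31 + 31 + 30 + 31 + 30 + 31 + 31 + 29 + 31 + 30 + 31 + 30 + 31 + 31 + 30 + 31 + 14 = 671.

671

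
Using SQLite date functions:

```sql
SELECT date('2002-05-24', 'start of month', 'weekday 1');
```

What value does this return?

2002-05-06

`start of month` rewinds 2002-05-24 to 2002-05-01.
`weekday 1` advances to the next Monday; 2002-05-01 is a Wednesday, so it moves forward to 2002-05-06.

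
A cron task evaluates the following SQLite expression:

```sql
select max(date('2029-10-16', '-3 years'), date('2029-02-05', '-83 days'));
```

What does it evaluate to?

date('2029-10-16', '-3 years') → 2026-10-16.
date('2029-02-05', '-83 days') → 2028-11-14.
Later of the two is 2028-11-14.

2028-11-14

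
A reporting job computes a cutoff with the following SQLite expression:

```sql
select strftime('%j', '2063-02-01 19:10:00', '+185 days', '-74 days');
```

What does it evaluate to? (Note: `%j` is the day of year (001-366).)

First apply '+185 days', '-74 days': 2063-02-01 19:10:00 → 2063-05-23 19:10:00.
Day-of-year for 2063-05-23: days since 2063-01-01 inclusive = 143, zero-padded to 143.

143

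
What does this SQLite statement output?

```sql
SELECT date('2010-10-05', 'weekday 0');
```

`weekday 0` advances to the next Sunday; 2010-10-05 is a Tuesday, so it moves forward to 2010-10-10.

2010-10-10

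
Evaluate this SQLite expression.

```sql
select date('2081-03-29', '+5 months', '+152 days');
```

Adding +5 months to 2081-03-29 gives 2081-08-29.
Applying '+152 days' to 2081-08-29: counting 152 days forward gives 2082-01-28.

2082-01-28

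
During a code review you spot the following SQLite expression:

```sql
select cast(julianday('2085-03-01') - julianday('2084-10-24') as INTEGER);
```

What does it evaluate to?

7 days remain in October 2084 after the 24th (31 − 24).
November 2084: 30 days.
December 2084: 31 days.
January 2085: 31 days.
February 2085: 28 days.
Then 1 day into March 2085.
Total: 7 + 30 + 31 + 31 + 28 + 1 = 128.

128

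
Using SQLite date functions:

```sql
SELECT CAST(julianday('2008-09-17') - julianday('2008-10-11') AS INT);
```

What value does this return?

13 days remain in September 2008 after the 17th (30 − 17).
Then 11 days into October 2008.
Total: 13 + 11 = 24.
The subtraction is earlier − later, so the result is −24 → -24.

-24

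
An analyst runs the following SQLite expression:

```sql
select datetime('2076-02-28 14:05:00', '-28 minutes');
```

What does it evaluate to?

2076-02-28 13:37:00

-28 minutes from 2076-02-28 14:05:00 is 2076-02-28 13:37:00.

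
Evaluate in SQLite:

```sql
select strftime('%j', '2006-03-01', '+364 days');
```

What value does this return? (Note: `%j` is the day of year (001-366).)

059

First apply '+364 days': 2006-03-01 → 2007-02-28.
Day-of-year for 2007-02-28: days since 2007-01-01 inclusive = 59, zero-padded to 059.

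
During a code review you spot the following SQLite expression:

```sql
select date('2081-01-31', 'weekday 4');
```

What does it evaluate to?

`weekday 4` advances to the next Thursday; 2081-01-31 is a Friday, so it moves forward to 2081-02-06.

2081-02-06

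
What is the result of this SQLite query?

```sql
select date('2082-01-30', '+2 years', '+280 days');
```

Adding +2 years to 2082-01-30 gives 2084-01-30.
Applying '+280 days' to 2084-01-30: counting 280 days forward gives 2084-11-05.

2084-11-05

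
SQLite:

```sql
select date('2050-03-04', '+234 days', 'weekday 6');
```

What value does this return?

Applying '+234 days' to 2050-03-04: counting 234 days forward gives 2050-10-24.
`weekday 6` advances to the next Saturday; 2050-10-24 is a Monday, so it moves forward to 2050-10-29.

2050-10-29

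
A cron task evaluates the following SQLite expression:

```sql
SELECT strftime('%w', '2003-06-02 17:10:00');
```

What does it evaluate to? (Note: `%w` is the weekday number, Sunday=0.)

2003-06-02 is a Monday; with Sunday=0 that is 1.

1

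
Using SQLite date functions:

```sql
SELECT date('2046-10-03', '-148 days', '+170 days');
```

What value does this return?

2046-10-25

Applying '-148 days' to 2046-10-03: counting 148 days back gives 2046-05-08.
Applying '+170 days' to 2046-05-08: counting 170 days forward gives 2046-10-25.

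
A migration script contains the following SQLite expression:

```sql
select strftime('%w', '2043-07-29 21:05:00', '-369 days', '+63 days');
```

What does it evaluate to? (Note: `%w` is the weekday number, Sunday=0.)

First apply '-369 days', '+63 days': 2043-07-29 21:05:00 → 2042-09-26 21:05:00.
2042-09-26 is a Friday; with Sunday=0 that is 5.

5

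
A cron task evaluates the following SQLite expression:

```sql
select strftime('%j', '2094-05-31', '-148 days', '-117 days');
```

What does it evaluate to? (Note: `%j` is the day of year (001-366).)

251

First apply '-148 days', '-117 days': 2094-05-31 → 2093-09-08.
Day-of-year for 2093-09-08: days since 2093-01-01 inclusive = 251, zero-padded to 251.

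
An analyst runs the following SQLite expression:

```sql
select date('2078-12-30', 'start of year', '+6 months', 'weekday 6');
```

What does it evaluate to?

`start of year` rewinds 2078-12-30 to 2078-01-01.
Adding +6 months to 2078-01-01 gives 2078-07-01.
`weekday 6` advances to the next Saturday; 2078-07-01 is a Friday, so it moves forward to 2078-07-02.

2078-07-02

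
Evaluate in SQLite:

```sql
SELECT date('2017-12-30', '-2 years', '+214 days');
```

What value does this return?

2016-07-31

Adding -2 years to 2017-12-30 gives 2015-12-30.
Applying '+214 days' to 2015-12-30: counting 214 days forward gives 2016-07-31.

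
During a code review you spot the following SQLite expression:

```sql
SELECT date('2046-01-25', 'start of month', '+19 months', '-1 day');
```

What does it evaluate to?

2047-07-31

`start of month` rewinds 2046-01-25 to 2046-01-01.
Adding +19 months to 2046-01-01 gives 2047-08-01.
Going back 1 day from 2047-08-01 reaches 2047-07-31 (last day of July, 31 days).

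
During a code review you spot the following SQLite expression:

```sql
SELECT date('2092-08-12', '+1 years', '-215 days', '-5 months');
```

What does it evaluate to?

Adding +1 year to 2092-08-12 gives 2093-08-12.
Applying '-215 days' to 2093-08-12: counting 215 days back gives 2093-01-09.
Adding -5 months to 2093-01-09 gives 2092-08-09.

2092-08-09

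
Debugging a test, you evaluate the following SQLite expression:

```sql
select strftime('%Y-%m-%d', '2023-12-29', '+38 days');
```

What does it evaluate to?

First apply '+38 days': 2023-12-29 → 2024-02-05.
`%Y-%m-%d` extracts the ISO date: 2024-02-05.

2024-02-05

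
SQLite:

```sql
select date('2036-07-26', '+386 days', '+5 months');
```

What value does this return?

2038-01-16

Applying '+386 days' to 2036-07-26: counting 386 days forward gives 2037-08-16.
Adding +5 months to 2037-08-16 gives 2038-01-16.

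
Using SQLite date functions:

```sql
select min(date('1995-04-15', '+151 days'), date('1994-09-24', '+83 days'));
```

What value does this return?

date('1995-04-15', '+151 days') → 1995-09-13.
date('1994-09-24', '+83 days') → 1994-12-16.
Earlier of the two is 1994-12-16.

1994-12-16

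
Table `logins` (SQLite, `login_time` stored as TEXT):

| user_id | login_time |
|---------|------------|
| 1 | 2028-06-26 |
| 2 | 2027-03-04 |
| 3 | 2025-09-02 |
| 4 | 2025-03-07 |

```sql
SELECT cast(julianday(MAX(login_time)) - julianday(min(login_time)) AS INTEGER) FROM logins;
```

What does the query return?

MIN = 2025-03-07, MAX = 2028-06-26.
24 days remain in March 2025 after the 7th (31 − 7).
Full months from April 2025 through May 2028 contribute their day counts.
Then 26 days into June 2028.
Total: 24 + 30 + 31 + 30 + 31 + 31 + 30 + 31 + 30 + 31 + 31 + 28 + 31 + 30 + 31 + 30 + 31 + 31 + 30 + 31 + 30 + 31 + 31 + 28 + 31 + 30 + 31 + 30 + 31 + 31 + 30 + 31 + 30 + 31 + 31 + 29 + 31 + 30 + 31 + 26 = 1207.

1207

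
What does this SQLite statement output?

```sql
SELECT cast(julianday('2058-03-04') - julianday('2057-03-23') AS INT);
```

8 days remain in March 2057 after the 23rd (31 − 23).
Full months from April 2057 through February 2058 contribute their day counts.
Then 4 days into March 2058.
Total: 8 + 30 + 31 + 30 + 31 + 31 + 30 + 31 + 30 + 31 + 31 + 28 + 4 = 346.

346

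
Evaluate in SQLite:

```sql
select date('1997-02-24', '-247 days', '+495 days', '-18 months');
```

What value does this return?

Applying '-247 days' to 1997-02-24: counting 247 days back gives 1996-06-22.
Applying '+495 days' to 1996-06-22: counting 495 days forward gives 1997-10-30.
Adding -18 months to 1997-10-30 gives 1996-04-30.

1996-04-30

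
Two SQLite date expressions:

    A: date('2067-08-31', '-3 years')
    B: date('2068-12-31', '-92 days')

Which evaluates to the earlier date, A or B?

A

A = 2064-08-31.
B = 2068-09-30.
A is earlier.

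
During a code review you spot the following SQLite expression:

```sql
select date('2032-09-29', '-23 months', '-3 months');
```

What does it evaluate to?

Adding -23 months to 2032-09-29 gives 2030-10-29.
Adding -3 months to 2030-10-29 gives 2030-07-29.

2030-07-29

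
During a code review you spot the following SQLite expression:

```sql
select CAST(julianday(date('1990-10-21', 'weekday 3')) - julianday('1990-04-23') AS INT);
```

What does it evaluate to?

184

`weekday 3` advances to the next Wednesday; 1990-10-21 is a Sunday, so it moves forward to 1990-10-24.
7 days remain in April 1990 after the 23rd (30 − 23).
May 1990: 31 days.
June 1990: 30 days.
July 1990: 31 days.
August 1990: 31 days.
September 1990: 30 days.
Then 24 days into October 1990.
Total: 7 + 31 + 30 + 31 + 31 + 30 + 24 = 184.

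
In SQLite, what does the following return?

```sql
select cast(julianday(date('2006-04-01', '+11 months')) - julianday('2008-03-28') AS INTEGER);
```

-393

Adding +11 months to 2006-04-01 gives 2007-03-01.
30 days remain in March 2007 after the 1st (31 − 1).
Full months from April 2007 through February 2008 contribute their day counts.
Then 28 days into March 2008.
Total: 30 + 30 + 31 + 30 + 31 + 31 + 30 + 31 + 30 + 31 + 31 + 29 + 28 = 393.
The subtraction is earlier − later, so the result is −393 → -393.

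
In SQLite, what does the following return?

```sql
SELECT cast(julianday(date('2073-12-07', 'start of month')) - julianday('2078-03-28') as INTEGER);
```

-1578

`start of month` rewinds 2073-12-07 to 2073-12-01.
30 days remain in December 2073 after the 1st (31 − 1).
Full months from January 2074 through February 2078 contribute their day counts.
Then 28 days into March 2078.
Total: 30 + 31 + 28 + 31 + 30 + 31 + 30 + 31 + 31 + 30 + 31 + 30 + 31 + 31 + 28 + 31 + 30 + 31 + 30 + 31 + 31 + 30 + 31 + 30 + 31 + 31 + 29 + 31 + 30 + 31 + 30 + 31 + 31 + 30 + 31 + 30 + 31 + 31 + 28 + 31 + 30 + 31 + 30 + 31 + 31 + 30 + 31 + 30 + 31 + 31 + 28 + 28 = 1578.
The subtraction is earlier − later, so the result is −1578 → -1578.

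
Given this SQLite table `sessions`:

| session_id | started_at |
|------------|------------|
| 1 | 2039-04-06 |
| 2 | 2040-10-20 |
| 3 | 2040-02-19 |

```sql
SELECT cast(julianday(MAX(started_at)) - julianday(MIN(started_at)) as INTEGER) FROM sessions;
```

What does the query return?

563

MIN = 2039-04-06, MAX = 2040-10-20.
24 days remain in April 2039 after the 6th (30 − 6).
Full months from May 2039 through September 2040 contribute their day counts.
Then 20 days into October 2040.
Total: 24 + 31 + 30 + 31 + 31 + 30 + 31 + 30 + 31 + 31 + 29 + 31 + 30 + 31 + 30 + 31 + 31 + 30 + 20 = 563.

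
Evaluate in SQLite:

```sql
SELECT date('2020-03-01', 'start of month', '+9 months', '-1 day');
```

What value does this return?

2020-11-30

`start of month` rewinds 2020-03-01 to 2020-03-01.
Adding +9 months to 2020-03-01 gives 2020-12-01.
Going back 1 day from 2020-12-01 reaches 2020-11-30 (last day of November, 30 days).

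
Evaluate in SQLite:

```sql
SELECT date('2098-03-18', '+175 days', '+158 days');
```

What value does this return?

2099-02-14

Applying '+175 days' to 2098-03-18: counting 175 days forward gives 2098-09-09.
Applying '+158 days' to 2098-09-09: counting 158 days forward gives 2099-02-14.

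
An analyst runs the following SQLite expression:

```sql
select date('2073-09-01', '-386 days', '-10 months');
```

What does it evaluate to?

2071-10-11

Applying '-386 days' to 2073-09-01: counting 386 days back gives 2072-08-11.
Adding -10 months to 2072-08-11 gives 2071-10-11.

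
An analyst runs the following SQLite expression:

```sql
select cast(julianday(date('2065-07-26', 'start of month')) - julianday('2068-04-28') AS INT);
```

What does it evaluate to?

-1032

`start of month` rewinds 2065-07-26 to 2065-07-01.
30 days remain in July 2065 after the 1st (31 − 1).
Full months from August 2065 through March 2068 contribute their day counts.
Then 28 days into April 2068.
Total: 30 + 31 + 30 + 31 + 30 + 31 + 31 + 28 + 31 + 30 + 31 + 30 + 31 + 31 + 30 + 31 + 30 + 31 + 31 + 28 + 31 + 30 + 31 + 30 + 31 + 31 + 30 + 31 + 30 + 31 + 31 + 29 + 31 + 28 = 1032.
The subtraction is earlier − later, so the result is −1032 → -1032.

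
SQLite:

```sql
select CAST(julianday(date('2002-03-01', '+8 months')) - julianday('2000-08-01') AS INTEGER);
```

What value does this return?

822

Adding +8 months to 2002-03-01 gives 2002-11-01.
30 days remain in August 2000 after the 1st (31 − 1).
Full months from September 2000 through October 2002 contribute their day counts.
Then 1 day into November 2002.
Total: 30 + 30 + 31 + 30 + 31 + 31 + 28 + 31 + 30 + 31 + 30 + 31 + 31 + 30 + 31 + 30 + 31 + 31 + 28 + 31 + 30 + 31 + 30 + 31 + 31 + 30 + 31 + 1 = 822.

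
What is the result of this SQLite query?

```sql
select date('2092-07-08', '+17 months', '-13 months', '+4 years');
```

2096-11-08

Adding +17 months to 2092-07-08 gives 2093-12-08.
Adding -13 months to 2093-12-08 gives 2092-11-08.
Adding +4 years to 2092-11-08 gives 2096-11-08.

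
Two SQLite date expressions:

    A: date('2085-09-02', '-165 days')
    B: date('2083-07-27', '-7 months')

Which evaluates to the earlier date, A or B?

B

A = 2085-03-21.
B = 2082-12-27.
B is earlier.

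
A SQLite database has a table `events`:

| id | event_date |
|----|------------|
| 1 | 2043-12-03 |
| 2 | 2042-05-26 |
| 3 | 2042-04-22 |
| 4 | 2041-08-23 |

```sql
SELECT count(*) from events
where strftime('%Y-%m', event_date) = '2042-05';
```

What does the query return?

1

Rows with year-month 2042-05: 2042-05-26 → 1.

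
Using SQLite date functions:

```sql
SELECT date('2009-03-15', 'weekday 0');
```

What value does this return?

2009-03-15

`weekday 0` advances to the next Sunday; 2009-03-15 is already a Sunday, so it stays at 2009-03-15.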